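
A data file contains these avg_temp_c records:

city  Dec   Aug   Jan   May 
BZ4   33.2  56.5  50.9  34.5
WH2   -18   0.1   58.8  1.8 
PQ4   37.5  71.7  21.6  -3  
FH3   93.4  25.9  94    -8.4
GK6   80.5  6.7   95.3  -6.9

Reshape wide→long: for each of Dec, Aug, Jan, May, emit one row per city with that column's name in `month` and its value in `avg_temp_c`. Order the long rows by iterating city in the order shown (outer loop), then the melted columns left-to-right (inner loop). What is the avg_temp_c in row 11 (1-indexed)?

20 rows total (5 × 4). Row 11: index ⌊(11-1)/4⌋ = 2 into city → PQ4; (11-1) mod 4 = 2 into the melted columns → Jan.
So row 11 is (PQ4, Jan, 21.6); avg_temp_c = 21.6.

21.6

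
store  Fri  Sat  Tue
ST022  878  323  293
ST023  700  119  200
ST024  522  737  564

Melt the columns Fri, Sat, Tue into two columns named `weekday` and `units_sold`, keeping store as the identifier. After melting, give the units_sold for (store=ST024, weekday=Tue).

564

Unpivoting turns each (store, wide-column) pair into one long row.
The wide cell at row ST024, column Tue holds 564, so the long row (ST024, Tue) has units_sold=564.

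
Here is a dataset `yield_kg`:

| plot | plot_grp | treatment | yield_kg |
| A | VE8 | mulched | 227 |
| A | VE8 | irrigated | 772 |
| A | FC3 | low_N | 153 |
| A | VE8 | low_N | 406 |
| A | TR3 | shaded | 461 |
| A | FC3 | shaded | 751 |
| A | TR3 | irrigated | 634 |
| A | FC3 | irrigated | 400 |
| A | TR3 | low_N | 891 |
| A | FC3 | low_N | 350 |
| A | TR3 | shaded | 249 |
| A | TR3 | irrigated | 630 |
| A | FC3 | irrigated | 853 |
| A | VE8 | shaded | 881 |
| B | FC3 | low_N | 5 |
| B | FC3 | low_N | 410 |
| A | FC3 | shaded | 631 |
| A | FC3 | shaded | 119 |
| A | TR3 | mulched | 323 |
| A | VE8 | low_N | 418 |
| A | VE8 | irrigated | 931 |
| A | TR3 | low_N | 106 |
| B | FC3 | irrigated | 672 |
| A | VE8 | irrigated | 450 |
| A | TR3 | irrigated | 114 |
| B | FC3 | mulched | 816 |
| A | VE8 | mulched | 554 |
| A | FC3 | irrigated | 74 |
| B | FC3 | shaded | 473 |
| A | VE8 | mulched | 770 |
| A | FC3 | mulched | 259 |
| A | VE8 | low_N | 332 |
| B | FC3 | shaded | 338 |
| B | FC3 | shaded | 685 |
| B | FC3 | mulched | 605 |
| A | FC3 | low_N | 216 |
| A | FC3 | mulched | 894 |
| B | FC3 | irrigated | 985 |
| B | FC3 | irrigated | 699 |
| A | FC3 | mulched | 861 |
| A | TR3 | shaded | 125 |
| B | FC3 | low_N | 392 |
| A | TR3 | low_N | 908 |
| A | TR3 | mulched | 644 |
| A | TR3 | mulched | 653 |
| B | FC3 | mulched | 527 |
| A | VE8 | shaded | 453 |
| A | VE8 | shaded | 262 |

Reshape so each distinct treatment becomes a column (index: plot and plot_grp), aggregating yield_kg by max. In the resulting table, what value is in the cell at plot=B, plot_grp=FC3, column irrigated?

Rows with plot=B, plot_grp=FC3 and treatment=irrigated: yield_kg values are 672, 985, 699.
max(672, 985, 699) = 985.

985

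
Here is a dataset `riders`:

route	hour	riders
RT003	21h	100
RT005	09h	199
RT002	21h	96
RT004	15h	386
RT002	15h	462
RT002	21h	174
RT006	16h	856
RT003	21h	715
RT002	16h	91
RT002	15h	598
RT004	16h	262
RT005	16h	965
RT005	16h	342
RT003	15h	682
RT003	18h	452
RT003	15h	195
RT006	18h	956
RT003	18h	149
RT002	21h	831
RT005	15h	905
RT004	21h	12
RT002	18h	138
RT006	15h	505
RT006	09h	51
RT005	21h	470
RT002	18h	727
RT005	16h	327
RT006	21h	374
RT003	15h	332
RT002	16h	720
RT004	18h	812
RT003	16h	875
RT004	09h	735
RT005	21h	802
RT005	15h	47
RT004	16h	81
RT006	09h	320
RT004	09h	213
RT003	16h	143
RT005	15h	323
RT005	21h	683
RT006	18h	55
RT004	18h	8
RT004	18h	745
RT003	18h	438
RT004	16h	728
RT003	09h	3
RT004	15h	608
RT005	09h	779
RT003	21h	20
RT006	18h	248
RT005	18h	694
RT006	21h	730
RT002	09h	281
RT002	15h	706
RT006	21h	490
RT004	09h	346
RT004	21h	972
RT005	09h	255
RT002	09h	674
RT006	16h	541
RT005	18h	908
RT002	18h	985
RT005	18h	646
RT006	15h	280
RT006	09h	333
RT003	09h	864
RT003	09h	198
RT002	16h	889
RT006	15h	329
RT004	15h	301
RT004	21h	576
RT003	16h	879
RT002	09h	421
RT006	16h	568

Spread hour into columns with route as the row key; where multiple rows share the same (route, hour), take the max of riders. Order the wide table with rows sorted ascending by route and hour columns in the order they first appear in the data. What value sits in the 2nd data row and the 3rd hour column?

682

With rows sorted ascending by route, row 2 is route=RT003. hour columns in first-appearance order: 21h, 09h, 15h, 16h, 18h; column 3 is 15h.
Long rows with route=RT003, hour=15h: max(682, 195, 332) = 682.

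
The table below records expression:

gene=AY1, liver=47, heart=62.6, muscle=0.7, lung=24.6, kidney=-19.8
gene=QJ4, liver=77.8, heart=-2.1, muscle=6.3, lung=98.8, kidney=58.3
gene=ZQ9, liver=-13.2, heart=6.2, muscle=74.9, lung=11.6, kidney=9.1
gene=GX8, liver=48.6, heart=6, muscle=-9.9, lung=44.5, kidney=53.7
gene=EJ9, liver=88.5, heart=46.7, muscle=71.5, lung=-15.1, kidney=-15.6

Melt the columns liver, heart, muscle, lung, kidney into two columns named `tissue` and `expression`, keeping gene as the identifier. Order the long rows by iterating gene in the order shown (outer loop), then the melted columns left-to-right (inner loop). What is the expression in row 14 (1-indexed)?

25 rows total (5 × 5). Row 14: index ⌊(14-1)/5⌋ = 2 into gene → ZQ9; (14-1) mod 5 = 3 into the melted columns → lung.
So row 14 is (ZQ9, lung, 11.6); expression = 11.6.

11.6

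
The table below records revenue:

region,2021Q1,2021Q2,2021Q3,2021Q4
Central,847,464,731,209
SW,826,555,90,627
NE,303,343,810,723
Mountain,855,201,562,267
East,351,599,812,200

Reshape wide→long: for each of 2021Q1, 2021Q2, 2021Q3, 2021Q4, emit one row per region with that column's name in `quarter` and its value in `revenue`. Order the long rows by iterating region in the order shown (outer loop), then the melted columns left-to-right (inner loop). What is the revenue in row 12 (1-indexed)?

20 rows total (5 × 4). Row 12: index ⌊(12-1)/4⌋ = 2 into region → NE; (12-1) mod 4 = 3 into the melted columns → 2021Q4.
So row 12 is (NE, 2021Q4, 723); revenue = 723.

723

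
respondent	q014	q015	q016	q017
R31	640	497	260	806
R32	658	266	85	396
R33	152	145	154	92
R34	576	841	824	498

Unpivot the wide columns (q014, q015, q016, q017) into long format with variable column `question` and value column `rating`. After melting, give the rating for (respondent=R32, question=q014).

658

Unpivoting turns each (respondent, wide-column) pair into one long row.
The wide cell at row R32, column q014 holds 658, so the long row (R32, q014) has rating=658.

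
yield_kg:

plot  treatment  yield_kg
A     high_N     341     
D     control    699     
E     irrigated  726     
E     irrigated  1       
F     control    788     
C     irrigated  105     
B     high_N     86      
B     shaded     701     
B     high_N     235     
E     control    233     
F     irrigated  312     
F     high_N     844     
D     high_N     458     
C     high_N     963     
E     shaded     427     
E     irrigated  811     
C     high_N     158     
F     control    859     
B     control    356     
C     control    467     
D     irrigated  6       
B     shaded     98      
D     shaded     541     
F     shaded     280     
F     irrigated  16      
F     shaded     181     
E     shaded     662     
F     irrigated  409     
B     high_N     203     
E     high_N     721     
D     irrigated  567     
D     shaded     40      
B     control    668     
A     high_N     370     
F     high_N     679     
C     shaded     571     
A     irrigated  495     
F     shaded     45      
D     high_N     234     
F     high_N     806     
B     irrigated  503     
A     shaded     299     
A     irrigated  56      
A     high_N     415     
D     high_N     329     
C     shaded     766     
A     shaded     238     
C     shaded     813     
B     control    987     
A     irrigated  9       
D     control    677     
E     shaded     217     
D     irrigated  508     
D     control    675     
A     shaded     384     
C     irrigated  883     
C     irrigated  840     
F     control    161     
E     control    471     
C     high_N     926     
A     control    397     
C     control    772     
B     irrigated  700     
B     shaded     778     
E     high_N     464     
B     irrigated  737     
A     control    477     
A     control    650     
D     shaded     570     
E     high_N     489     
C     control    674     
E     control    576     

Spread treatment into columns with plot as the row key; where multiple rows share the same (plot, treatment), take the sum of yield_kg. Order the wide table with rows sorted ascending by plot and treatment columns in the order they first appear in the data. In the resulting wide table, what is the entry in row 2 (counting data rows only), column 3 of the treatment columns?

1940

With rows sorted ascending by plot, row 2 is plot=B. treatment columns in first-appearance order: high_N, control, irrigated, shaded; column 3 is irrigated.
Long rows with plot=B, treatment=irrigated: 503 + 700 + 737 = 1940.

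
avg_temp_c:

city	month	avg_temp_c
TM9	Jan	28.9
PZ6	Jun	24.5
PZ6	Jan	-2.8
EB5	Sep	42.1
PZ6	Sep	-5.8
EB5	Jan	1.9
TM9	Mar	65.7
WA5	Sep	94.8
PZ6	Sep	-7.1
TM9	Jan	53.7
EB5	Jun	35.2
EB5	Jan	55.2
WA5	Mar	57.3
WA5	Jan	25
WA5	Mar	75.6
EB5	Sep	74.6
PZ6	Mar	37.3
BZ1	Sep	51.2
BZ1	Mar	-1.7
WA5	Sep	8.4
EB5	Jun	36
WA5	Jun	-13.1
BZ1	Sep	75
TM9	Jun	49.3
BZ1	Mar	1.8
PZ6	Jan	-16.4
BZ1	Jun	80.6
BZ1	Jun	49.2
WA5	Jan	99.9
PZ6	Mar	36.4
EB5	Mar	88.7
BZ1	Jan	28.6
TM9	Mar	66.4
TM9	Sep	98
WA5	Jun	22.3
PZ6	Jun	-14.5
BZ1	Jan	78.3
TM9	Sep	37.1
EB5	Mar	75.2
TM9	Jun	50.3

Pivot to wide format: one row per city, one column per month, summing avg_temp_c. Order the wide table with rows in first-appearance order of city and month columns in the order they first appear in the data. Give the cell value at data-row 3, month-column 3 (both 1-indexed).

With rows in first-appearance order of city, row 3 is city=EB5. month columns in first-appearance order: Jan, Jun, Sep, Mar; column 3 is Sep.
Long rows with city=EB5, month=Sep: 42.1 + 74.6 = 116.7.

116.7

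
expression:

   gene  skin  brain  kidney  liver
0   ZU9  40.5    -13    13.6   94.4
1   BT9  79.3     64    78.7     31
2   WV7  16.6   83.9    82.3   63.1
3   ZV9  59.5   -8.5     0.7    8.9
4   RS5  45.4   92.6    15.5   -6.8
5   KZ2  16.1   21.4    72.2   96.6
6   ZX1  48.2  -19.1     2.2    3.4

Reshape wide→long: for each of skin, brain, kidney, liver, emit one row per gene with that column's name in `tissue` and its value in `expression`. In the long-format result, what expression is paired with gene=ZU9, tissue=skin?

Unpivoting turns each (gene, wide-column) pair into one long row.
The wide cell at row ZU9, column skin holds 40.5, so the long row (ZU9, skin) has expression=40.5.

40.5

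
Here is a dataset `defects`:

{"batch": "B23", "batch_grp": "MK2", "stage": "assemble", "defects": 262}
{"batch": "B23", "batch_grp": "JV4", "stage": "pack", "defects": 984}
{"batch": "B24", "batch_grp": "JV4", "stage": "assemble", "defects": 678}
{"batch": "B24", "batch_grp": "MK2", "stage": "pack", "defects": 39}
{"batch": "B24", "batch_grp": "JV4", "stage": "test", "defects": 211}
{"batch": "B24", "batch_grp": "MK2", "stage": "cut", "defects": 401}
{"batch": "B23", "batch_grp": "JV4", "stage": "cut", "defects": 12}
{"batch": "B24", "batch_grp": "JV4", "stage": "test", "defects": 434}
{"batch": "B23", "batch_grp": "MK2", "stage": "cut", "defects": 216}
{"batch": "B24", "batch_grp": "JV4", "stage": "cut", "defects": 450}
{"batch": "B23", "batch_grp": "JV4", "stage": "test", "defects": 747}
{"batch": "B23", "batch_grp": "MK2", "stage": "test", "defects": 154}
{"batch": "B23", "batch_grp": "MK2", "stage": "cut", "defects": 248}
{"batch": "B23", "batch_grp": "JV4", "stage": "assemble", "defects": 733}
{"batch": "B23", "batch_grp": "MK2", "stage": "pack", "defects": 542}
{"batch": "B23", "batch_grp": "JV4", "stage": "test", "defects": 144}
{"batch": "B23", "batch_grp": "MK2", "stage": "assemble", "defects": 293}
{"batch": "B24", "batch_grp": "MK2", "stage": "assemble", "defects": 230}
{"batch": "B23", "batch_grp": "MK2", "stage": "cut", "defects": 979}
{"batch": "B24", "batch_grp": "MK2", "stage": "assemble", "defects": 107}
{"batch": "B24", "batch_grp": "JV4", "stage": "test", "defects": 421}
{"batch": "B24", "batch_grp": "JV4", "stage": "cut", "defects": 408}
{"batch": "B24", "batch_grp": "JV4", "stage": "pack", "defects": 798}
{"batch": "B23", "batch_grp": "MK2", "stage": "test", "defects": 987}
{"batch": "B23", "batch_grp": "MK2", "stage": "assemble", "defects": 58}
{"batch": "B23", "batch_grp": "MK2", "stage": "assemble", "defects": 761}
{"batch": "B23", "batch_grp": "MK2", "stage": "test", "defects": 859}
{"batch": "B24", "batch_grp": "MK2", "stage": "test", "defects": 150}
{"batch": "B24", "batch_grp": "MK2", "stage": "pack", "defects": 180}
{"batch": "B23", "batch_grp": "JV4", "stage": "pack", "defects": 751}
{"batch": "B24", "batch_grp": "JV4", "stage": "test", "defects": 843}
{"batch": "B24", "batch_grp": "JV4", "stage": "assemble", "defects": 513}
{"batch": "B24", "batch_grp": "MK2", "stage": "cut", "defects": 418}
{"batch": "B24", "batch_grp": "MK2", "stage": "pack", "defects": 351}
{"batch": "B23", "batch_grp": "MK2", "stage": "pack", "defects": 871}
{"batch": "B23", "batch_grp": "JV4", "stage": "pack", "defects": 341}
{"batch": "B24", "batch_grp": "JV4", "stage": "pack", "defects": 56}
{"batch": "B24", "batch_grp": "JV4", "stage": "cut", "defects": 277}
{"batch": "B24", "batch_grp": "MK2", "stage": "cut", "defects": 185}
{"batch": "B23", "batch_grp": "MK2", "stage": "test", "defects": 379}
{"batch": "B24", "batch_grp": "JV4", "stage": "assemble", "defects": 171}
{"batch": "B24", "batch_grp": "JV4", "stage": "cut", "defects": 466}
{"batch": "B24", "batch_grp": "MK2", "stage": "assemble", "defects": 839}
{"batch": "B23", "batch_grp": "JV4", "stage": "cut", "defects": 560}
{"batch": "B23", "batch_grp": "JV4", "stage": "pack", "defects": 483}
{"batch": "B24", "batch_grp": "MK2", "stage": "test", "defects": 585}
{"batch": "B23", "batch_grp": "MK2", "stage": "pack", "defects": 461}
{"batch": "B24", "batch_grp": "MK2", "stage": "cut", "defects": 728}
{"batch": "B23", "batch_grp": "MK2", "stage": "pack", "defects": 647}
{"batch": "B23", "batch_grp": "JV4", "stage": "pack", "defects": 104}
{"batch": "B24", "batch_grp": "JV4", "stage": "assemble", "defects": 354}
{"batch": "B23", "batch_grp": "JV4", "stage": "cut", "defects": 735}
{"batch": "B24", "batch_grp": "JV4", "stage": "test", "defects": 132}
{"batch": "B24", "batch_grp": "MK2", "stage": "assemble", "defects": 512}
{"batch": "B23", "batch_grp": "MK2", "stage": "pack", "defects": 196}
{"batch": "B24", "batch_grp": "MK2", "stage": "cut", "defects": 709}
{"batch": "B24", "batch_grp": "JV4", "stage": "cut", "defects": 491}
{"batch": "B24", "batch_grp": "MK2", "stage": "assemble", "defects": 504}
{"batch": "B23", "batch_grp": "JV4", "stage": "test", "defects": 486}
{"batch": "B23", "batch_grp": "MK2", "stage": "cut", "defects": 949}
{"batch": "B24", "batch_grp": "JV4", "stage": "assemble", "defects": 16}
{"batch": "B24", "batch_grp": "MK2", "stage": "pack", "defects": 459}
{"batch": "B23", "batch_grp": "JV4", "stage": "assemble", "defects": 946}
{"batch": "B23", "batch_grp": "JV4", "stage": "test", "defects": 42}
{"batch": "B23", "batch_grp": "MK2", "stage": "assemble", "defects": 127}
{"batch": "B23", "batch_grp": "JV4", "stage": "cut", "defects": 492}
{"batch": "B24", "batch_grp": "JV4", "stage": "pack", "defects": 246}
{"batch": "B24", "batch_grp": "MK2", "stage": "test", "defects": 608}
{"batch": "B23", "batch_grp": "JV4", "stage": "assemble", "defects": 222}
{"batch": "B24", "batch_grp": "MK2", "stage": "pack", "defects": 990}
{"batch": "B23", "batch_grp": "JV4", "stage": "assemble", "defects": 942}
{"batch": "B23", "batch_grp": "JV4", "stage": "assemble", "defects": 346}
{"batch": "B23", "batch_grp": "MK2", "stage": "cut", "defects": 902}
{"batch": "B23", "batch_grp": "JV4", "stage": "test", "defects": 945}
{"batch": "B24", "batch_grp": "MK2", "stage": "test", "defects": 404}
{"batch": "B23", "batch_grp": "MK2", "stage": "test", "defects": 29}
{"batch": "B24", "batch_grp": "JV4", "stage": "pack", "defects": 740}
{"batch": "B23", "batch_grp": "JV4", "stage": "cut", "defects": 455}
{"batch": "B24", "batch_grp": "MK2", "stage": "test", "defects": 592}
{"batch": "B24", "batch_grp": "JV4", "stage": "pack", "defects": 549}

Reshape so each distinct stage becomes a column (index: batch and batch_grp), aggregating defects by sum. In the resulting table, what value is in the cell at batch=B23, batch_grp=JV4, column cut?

2254

Rows with batch=B23, batch_grp=JV4 and stage=cut: defects values are 12, 560, 735, 492, 455.
12 + 560 + 735 + 492 + 455 = 2254.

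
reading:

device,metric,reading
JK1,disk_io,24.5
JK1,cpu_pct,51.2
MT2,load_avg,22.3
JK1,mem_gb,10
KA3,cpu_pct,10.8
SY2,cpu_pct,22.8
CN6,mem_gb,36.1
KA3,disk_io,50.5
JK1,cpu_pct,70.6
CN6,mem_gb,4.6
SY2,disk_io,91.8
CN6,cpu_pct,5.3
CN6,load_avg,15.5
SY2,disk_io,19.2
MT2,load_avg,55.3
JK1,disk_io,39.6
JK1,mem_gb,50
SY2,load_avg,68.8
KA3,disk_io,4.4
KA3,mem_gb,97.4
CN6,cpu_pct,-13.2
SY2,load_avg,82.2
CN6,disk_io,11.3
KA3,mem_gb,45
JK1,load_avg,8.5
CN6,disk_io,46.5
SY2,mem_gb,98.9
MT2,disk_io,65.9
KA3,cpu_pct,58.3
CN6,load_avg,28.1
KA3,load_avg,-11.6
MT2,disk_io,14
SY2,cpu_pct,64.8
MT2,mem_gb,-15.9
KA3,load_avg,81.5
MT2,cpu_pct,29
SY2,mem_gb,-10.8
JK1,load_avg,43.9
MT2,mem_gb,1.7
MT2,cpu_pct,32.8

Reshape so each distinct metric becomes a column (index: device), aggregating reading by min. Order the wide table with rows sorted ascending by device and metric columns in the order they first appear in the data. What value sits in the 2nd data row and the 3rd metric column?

With rows sorted ascending by device, row 2 is device=JK1. metric columns in first-appearance order: disk_io, cpu_pct, load_avg, mem_gb; column 3 is load_avg.
Long rows with device=JK1, metric=load_avg: min(8.5, 43.9) = 8.5.

8.5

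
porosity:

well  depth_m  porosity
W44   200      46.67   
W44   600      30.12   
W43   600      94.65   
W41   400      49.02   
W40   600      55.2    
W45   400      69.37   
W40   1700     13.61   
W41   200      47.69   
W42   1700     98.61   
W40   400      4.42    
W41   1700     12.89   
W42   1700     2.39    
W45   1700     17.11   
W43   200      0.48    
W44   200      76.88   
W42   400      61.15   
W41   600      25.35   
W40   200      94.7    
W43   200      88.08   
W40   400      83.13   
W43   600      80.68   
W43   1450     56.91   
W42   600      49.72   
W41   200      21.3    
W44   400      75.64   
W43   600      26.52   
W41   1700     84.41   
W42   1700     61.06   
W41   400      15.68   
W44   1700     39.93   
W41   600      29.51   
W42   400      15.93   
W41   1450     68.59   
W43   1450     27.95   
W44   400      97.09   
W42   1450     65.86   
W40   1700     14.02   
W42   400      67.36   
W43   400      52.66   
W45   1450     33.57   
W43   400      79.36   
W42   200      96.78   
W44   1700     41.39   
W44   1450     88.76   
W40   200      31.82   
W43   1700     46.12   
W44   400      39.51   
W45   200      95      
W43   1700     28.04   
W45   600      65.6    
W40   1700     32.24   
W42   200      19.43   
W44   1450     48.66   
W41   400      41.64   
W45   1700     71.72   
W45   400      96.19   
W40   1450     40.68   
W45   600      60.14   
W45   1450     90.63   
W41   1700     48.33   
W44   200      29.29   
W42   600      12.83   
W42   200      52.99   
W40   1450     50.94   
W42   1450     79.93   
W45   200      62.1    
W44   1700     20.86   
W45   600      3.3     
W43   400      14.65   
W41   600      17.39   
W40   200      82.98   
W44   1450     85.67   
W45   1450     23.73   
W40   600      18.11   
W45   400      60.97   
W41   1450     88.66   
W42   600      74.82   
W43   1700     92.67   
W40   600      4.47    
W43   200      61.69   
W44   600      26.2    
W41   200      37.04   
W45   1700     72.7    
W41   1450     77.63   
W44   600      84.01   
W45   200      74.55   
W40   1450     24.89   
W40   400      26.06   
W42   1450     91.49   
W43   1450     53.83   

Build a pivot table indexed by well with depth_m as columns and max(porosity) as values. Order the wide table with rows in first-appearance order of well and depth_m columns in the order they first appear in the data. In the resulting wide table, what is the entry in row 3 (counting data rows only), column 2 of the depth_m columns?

29.51

With rows in first-appearance order of well, row 3 is well=W41. depth_m columns in first-appearance order: 200, 600, 400, 1700, 1450; column 2 is 600.
Long rows with well=W41, depth_m=600: max(25.35, 29.51, 17.39) = 29.51.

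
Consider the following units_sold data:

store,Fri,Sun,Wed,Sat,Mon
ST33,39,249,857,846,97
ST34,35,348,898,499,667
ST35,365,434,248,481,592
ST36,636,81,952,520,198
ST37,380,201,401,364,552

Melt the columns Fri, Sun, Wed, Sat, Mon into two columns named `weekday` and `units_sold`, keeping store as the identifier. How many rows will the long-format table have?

5 store values × 5 melted columns = 25 rows.

25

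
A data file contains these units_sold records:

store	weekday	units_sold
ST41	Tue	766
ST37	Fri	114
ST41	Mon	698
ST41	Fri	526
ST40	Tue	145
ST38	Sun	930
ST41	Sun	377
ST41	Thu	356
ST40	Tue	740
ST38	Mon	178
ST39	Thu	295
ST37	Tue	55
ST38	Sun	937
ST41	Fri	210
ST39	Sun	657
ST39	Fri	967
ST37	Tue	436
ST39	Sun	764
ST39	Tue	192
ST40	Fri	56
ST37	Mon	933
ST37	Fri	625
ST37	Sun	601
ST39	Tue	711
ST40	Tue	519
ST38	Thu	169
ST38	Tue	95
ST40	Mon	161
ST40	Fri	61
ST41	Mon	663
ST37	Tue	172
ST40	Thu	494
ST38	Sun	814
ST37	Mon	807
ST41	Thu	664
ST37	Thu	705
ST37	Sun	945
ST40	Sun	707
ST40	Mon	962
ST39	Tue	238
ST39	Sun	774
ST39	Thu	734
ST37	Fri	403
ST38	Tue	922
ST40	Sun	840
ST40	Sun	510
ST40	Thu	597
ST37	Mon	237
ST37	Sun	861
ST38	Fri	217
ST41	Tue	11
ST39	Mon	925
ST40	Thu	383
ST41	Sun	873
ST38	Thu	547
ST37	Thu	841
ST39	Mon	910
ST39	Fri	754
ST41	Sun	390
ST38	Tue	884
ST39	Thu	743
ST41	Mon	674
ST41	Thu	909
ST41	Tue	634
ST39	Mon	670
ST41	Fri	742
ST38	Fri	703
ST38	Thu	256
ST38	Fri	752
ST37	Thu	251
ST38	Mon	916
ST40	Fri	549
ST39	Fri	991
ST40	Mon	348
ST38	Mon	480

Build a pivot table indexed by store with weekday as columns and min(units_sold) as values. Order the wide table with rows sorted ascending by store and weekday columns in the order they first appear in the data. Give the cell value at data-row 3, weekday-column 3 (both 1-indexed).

670

With rows sorted ascending by store, row 3 is store=ST39. weekday columns in first-appearance order: Tue, Fri, Mon, Sun, Thu; column 3 is Mon.
Long rows with store=ST39, weekday=Mon: min(925, 910, 670) = 670.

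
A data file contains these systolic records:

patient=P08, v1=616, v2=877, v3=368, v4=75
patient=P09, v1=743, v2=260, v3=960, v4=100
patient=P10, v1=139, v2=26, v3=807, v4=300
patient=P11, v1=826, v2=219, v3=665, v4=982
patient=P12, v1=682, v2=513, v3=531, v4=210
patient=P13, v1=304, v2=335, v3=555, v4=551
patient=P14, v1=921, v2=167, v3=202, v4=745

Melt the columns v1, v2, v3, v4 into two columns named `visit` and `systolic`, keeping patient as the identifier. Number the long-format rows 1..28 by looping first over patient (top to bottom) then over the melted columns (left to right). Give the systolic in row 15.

665

28 rows total (7 × 4). Row 15: index ⌊(15-1)/4⌋ = 3 into patient → P11; (15-1) mod 4 = 2 into the melted columns → v3.
So row 15 is (P11, v3, 665); systolic = 665.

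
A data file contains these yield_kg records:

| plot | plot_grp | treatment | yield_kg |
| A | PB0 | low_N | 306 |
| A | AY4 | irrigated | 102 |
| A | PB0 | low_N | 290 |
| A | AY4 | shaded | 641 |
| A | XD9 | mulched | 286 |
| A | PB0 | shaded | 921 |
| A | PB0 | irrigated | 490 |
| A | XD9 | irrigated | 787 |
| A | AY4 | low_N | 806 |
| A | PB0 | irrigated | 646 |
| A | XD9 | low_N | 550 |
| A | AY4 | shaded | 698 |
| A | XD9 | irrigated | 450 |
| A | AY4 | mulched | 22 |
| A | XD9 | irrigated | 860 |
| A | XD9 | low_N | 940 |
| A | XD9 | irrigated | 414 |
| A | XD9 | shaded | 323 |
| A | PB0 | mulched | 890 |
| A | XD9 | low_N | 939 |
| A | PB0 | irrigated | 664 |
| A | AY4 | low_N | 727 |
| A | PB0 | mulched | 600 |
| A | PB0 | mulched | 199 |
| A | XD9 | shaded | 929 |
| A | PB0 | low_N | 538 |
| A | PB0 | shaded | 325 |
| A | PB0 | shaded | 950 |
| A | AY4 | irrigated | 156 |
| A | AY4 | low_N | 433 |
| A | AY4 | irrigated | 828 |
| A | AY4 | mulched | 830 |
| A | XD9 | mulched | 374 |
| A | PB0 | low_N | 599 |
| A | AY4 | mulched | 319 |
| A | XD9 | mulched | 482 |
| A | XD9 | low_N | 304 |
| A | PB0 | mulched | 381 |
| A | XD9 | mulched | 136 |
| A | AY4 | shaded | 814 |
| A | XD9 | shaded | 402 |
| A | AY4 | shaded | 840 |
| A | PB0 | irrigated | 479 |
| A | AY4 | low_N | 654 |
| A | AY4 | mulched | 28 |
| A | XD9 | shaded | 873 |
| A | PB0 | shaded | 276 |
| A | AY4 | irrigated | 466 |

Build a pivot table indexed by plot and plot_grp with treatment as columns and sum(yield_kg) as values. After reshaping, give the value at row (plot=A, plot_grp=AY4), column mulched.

Rows with plot=A, plot_grp=AY4 and treatment=mulched: yield_kg values are 22, 830, 319, 28.
22 + 830 + 319 + 28 = 1199.

1199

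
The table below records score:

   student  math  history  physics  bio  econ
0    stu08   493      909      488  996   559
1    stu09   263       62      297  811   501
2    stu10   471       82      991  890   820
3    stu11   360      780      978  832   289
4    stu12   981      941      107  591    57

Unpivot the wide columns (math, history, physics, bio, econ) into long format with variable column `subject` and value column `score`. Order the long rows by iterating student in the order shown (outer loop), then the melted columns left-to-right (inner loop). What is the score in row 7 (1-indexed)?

25 rows total (5 × 5). Row 7: index ⌊(7-1)/5⌋ = 1 into student → stu09; (7-1) mod 5 = 1 into the melted columns → history.
So row 7 is (stu09, history, 62); score = 62.

62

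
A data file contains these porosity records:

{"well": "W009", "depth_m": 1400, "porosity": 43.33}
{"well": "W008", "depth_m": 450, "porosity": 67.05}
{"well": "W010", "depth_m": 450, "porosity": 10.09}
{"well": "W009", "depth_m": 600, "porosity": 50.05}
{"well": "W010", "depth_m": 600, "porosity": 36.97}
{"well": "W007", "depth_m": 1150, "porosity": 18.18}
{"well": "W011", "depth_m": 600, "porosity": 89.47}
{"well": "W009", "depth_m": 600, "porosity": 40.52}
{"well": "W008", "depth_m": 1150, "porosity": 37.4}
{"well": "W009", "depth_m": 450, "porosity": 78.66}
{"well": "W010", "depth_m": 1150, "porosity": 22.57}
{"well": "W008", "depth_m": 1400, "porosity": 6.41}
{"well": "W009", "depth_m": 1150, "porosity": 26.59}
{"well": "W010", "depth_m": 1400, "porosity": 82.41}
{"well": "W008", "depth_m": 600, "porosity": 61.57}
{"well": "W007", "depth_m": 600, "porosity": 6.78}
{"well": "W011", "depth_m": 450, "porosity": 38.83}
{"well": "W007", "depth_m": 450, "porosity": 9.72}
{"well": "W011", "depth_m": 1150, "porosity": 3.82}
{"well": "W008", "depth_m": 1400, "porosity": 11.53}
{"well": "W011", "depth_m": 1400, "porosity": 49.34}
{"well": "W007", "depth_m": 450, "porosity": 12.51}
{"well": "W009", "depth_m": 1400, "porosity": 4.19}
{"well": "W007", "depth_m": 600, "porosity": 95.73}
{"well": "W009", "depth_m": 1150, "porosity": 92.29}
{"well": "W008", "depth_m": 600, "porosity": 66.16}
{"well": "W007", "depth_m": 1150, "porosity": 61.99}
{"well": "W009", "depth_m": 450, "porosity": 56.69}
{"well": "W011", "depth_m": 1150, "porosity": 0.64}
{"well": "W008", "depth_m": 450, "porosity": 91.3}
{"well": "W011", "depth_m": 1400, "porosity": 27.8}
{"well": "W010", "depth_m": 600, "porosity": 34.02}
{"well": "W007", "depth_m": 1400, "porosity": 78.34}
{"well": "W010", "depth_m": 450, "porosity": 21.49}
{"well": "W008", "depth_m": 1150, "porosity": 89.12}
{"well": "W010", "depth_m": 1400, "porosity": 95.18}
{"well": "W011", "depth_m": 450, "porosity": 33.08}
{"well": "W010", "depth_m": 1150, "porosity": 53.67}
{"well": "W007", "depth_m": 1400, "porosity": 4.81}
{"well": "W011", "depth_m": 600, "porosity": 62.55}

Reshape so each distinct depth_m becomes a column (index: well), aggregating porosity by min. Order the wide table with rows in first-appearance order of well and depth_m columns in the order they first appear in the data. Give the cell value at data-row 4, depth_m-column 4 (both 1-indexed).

With rows in first-appearance order of well, row 4 is well=W007. depth_m columns in first-appearance order: 1400, 450, 600, 1150; column 4 is 1150.
Long rows with well=W007, depth_m=1150: min(18.18, 61.99) = 18.18.

18.18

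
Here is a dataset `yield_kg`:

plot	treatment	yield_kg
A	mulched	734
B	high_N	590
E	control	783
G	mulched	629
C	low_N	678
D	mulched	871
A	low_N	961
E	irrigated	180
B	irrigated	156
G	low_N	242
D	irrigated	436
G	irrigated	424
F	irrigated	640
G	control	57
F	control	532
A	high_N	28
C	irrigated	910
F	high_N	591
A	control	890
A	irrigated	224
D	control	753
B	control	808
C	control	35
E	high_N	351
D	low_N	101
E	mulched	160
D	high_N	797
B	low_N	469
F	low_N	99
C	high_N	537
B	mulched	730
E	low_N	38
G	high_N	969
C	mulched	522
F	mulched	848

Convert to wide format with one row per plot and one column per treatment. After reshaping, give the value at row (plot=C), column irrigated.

Wide layout: rows indexed by plot, columns are the 5 distinct treatment values (mulched, high_N, control, low_N, irrigated).
Cell (plot=C, treatment=irrigated) draws from the long row where plot=C and treatment=irrigated, which has yield_kg=910.

910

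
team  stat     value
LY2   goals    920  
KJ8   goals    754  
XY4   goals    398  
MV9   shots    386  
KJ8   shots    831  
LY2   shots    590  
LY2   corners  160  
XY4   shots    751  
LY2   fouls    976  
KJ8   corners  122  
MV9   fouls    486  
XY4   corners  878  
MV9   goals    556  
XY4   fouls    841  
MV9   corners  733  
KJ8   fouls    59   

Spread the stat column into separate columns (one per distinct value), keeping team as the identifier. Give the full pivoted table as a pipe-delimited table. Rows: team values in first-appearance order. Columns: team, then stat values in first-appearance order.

| team | goals | shots | corners | fouls |
| LY2 | 920 | 590 | 160 | 976 |
| KJ8 | 754 | 831 | 122 | 59 |
| XY4 | 398 | 751 | 878 | 841 |
| MV9 | 556 | 386 | 733 | 486 |

Columns: team plus the 4 distinct stat values (goals, shots, corners, fouls).
For example, row LY2 column goals takes value=920 from the long row (LY2, goals).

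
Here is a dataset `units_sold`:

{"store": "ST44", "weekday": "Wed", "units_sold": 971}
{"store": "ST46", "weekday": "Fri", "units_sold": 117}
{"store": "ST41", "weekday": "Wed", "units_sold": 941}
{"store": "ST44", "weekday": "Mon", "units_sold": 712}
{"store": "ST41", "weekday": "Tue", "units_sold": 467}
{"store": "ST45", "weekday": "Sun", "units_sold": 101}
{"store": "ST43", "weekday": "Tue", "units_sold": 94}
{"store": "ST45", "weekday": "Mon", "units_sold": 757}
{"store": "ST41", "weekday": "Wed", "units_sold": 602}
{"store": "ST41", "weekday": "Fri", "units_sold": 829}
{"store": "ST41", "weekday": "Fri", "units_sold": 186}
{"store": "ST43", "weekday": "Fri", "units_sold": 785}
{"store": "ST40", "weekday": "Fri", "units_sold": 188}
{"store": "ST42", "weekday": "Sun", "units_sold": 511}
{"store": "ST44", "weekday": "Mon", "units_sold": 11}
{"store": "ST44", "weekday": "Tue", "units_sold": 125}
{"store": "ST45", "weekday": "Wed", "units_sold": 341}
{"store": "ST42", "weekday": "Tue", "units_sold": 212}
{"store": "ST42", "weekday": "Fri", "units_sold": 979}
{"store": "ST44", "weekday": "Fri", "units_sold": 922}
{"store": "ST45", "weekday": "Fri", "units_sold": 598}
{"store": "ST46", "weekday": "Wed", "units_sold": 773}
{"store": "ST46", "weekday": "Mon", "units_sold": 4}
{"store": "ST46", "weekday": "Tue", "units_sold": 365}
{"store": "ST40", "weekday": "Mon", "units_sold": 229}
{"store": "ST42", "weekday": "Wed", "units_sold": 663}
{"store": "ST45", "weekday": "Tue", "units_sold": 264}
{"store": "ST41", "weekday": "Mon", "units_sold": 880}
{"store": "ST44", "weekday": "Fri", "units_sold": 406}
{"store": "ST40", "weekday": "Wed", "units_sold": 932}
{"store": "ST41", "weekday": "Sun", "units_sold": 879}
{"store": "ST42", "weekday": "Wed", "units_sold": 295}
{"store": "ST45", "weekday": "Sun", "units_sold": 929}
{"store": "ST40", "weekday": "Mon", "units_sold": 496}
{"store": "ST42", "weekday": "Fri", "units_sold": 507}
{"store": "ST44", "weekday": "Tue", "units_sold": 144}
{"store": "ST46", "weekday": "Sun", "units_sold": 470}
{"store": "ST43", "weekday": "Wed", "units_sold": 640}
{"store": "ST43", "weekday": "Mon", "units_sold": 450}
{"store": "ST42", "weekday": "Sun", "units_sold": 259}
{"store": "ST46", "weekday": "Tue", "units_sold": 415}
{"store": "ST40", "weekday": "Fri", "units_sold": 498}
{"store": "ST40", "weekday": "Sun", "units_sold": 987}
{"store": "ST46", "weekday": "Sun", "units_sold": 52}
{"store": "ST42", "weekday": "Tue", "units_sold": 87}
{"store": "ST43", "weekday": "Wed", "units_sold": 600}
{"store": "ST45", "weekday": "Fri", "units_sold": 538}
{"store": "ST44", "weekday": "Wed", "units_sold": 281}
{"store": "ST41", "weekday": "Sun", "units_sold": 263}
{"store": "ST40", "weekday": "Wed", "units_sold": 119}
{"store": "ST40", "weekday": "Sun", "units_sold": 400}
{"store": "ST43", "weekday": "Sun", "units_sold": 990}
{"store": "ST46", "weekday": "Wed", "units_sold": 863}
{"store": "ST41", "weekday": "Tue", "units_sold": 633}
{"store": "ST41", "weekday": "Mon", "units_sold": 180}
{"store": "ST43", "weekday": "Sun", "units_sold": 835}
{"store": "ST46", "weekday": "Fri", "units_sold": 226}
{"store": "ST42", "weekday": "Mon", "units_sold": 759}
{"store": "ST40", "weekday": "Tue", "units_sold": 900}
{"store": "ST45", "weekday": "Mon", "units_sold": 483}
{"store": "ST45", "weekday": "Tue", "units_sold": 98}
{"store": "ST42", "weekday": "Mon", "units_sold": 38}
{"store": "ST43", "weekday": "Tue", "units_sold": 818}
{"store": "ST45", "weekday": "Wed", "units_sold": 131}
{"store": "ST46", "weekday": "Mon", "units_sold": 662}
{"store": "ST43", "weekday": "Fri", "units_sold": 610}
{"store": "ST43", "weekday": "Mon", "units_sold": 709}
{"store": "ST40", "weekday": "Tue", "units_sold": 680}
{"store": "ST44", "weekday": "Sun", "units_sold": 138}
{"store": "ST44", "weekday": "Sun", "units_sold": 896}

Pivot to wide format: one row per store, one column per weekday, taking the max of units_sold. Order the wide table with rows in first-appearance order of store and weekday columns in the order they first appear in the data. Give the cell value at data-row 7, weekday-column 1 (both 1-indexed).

663

With rows in first-appearance order of store, row 7 is store=ST42. weekday columns in first-appearance order: Wed, Fri, Mon, Tue, Sun; column 1 is Wed.
Long rows with store=ST42, weekday=Wed: max(663, 295) = 663.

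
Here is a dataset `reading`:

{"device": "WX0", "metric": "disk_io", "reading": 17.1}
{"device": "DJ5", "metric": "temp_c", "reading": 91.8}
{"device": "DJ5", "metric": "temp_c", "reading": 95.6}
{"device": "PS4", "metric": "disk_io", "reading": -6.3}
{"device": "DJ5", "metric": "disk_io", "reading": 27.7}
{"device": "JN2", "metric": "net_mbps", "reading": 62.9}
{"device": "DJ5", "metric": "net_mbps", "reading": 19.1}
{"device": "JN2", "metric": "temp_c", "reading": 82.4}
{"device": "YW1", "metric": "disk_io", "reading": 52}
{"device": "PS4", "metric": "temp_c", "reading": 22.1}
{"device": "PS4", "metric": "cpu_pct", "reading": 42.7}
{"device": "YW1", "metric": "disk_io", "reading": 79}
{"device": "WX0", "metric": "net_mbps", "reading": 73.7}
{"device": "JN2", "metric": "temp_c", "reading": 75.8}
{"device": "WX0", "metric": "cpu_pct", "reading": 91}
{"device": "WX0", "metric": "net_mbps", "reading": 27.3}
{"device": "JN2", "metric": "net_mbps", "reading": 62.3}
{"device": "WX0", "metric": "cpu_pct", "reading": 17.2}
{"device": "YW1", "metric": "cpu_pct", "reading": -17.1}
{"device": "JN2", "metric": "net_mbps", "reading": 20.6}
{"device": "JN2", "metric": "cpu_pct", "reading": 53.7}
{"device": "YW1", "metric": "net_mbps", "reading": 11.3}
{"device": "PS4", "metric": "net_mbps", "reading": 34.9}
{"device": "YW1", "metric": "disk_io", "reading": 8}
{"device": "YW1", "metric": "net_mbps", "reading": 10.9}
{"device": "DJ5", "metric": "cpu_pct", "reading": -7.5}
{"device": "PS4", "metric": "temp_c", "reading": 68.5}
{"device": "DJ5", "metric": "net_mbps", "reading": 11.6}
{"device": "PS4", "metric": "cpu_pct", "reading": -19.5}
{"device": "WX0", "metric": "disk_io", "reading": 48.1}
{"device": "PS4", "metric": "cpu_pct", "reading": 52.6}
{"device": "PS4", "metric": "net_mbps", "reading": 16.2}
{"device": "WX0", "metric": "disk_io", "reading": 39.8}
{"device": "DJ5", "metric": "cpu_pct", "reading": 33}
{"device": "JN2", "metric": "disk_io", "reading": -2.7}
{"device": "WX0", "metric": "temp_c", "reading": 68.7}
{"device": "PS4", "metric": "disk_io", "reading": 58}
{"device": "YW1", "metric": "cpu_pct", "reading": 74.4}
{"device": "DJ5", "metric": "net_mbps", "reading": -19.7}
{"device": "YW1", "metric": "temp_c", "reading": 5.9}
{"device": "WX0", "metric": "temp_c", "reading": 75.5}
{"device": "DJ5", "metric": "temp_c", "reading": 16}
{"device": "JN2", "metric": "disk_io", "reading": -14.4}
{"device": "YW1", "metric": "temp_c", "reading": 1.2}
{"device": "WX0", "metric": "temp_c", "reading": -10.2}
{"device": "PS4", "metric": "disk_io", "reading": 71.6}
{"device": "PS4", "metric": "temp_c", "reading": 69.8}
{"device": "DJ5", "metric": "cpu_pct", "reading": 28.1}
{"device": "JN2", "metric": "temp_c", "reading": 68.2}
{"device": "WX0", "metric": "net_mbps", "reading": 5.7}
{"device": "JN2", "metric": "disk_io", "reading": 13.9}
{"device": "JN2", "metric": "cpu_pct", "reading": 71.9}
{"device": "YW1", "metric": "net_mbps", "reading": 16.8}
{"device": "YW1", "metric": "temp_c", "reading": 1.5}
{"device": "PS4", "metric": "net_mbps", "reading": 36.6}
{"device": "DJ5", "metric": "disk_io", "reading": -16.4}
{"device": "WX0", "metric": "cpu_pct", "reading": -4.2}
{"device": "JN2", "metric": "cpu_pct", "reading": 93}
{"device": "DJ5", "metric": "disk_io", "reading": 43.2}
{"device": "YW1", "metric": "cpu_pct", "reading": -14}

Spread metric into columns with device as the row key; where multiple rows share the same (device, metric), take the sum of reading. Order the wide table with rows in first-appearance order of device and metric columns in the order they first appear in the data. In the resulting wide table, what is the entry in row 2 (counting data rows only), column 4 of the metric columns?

With rows in first-appearance order of device, row 2 is device=DJ5. metric columns in first-appearance order: disk_io, temp_c, net_mbps, cpu_pct; column 4 is cpu_pct.
Long rows with device=DJ5, metric=cpu_pct: -7.5 + 33 + 28.1 = 53.6.

53.6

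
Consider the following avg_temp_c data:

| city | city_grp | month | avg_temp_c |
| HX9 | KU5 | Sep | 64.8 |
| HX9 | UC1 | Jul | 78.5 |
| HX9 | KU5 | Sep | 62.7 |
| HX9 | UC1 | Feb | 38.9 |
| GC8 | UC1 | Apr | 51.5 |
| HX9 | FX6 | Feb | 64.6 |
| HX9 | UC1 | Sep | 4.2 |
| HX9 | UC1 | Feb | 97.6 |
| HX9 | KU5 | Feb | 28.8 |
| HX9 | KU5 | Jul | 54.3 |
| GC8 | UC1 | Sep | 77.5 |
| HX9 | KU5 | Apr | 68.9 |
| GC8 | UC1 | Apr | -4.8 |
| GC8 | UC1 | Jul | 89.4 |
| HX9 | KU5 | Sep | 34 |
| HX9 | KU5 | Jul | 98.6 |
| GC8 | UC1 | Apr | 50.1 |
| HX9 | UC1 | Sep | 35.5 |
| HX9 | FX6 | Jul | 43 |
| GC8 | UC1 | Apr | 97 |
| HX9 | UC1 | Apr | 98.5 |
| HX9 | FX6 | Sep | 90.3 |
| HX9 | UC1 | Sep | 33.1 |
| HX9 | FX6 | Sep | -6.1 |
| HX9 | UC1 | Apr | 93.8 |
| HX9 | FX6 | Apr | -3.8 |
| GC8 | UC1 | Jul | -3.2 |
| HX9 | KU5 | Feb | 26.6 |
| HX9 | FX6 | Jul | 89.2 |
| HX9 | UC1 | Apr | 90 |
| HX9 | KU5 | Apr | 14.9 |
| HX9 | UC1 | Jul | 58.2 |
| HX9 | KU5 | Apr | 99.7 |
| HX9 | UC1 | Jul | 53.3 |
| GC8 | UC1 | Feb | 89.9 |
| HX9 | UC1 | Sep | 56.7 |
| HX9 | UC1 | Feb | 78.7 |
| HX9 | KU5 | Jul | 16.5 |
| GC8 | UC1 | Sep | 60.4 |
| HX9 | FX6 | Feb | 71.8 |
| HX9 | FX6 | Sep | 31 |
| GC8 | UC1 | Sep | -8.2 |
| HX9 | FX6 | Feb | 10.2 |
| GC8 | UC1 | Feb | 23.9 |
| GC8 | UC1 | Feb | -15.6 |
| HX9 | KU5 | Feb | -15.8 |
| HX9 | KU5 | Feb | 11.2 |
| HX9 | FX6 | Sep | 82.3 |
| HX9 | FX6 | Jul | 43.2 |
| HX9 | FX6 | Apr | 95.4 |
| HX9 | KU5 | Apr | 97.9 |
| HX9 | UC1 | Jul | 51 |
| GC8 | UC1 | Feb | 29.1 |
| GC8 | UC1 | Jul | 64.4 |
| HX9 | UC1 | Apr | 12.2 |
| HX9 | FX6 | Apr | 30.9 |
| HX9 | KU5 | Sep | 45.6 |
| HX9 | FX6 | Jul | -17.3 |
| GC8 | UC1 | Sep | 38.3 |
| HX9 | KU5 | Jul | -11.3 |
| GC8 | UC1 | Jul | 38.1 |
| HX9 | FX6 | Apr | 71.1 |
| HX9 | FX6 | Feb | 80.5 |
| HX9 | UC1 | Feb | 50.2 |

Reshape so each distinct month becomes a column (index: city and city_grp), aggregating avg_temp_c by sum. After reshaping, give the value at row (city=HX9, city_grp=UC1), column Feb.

265.4

Rows with city=HX9, city_grp=UC1 and month=Feb: avg_temp_c values are 38.9, 97.6, 78.7, 50.2.
38.9 + 97.6 + 78.7 + 50.2 = 265.4.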